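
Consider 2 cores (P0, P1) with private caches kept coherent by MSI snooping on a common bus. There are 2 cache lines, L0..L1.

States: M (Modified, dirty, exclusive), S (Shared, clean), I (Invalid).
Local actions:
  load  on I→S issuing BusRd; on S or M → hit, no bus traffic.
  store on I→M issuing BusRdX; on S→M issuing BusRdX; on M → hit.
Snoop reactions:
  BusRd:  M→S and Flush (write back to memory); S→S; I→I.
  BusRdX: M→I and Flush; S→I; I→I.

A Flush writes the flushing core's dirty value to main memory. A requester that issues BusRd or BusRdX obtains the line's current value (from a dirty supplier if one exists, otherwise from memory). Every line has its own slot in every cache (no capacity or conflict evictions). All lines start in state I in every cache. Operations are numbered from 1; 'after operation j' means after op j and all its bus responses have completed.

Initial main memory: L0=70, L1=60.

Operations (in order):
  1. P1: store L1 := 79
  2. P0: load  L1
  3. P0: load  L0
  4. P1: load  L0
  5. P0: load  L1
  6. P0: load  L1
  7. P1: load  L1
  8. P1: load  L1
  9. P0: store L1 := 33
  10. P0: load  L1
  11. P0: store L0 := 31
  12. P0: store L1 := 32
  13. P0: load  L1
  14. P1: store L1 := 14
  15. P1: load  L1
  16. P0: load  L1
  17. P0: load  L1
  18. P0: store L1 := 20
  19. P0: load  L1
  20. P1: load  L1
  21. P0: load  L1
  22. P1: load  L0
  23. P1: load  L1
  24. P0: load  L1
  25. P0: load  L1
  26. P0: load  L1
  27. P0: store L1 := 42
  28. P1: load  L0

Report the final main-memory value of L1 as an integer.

step 1: P1: store L1 := 79  ⟶  IM  (L1)  txn=BusRdX  M[L1]=60
step 2: P0: load  L1  ⟶  SS  (L1)  txn=BusRd+Flush  M[L1]=79
step 3: P0: load  L0  ⟶  SI  (L0)  txn=BusRd  M[L0]=70
step 4: P1: load  L0  ⟶  SS  (L0)  txn=BusRd  M[L0]=70
step 5: P0: load  L1  ⟶  SS  (L1)  txn=∅  M[L1]=79
step 6: P0: load  L1  ⟶  SS  (L1)  txn=∅  M[L1]=79
step 7: P1: load  L1  ⟶  SS  (L1)  txn=∅  M[L1]=79
step 8: P1: load  L1  ⟶  SS  (L1)  txn=∅  M[L1]=79
step 9: P0: store L1 := 33  ⟶  MI  (L1)  txn=BusRdX  M[L1]=79
step 10: P0: load  L1  ⟶  MI  (L1)  txn=∅  M[L1]=79
step 11: P0: store L0 := 31  ⟶  MI  (L0)  txn=BusRdX  M[L0]=70
step 12: P0: store L1 := 32  ⟶  MI  (L1)  txn=∅  M[L1]=79
step 13: P0: load  L1  ⟶  MI  (L1)  txn=∅  M[L1]=79
step 14: P1: store L1 := 14  ⟶  IM  (L1)  txn=BusRdX+Flush  M[L1]=32
step 15: P1: load  L1  ⟶  IM  (L1)  txn=∅  M[L1]=32
step 16: P0: load  L1  ⟶  SS  (L1)  txn=BusRd+Flush  M[L1]=14
step 17: P0: load  L1  ⟶  SS  (L1)  txn=∅  M[L1]=14
step 18: P0: store L1 := 20  ⟶  MI  (L1)  txn=BusRdX  M[L1]=14
step 19: P0: load  L1  ⟶  MI  (L1)  txn=∅  M[L1]=14
step 20: P1: load  L1  ⟶  SS  (L1)  txn=BusRd+Flush  M[L1]=20
step 21: P0: load  L1  ⟶  SS  (L1)  txn=∅  M[L1]=20
step 22: P1: load  L0  ⟶  SS  (L0)  txn=BusRd+Flush  M[L0]=31
step 23: P1: load  L1  ⟶  SS  (L1)  txn=∅  M[L1]=20
step 24: P0: load  L1  ⟶  SS  (L1)  txn=∅  M[L1]=20
step 25: P0: load  L1  ⟶  SS  (L1)  txn=∅  M[L1]=20
step 26: P0: load  L1  ⟶  SS  (L1)  txn=∅  M[L1]=20
step 27: P0: store L1 := 42  ⟶  MI  (L1)  txn=BusRdX  M[L1]=20
step 28: P1: load  L0  ⟶  SS  (L0)  txn=∅  M[L0]=31

memory[L1] = 20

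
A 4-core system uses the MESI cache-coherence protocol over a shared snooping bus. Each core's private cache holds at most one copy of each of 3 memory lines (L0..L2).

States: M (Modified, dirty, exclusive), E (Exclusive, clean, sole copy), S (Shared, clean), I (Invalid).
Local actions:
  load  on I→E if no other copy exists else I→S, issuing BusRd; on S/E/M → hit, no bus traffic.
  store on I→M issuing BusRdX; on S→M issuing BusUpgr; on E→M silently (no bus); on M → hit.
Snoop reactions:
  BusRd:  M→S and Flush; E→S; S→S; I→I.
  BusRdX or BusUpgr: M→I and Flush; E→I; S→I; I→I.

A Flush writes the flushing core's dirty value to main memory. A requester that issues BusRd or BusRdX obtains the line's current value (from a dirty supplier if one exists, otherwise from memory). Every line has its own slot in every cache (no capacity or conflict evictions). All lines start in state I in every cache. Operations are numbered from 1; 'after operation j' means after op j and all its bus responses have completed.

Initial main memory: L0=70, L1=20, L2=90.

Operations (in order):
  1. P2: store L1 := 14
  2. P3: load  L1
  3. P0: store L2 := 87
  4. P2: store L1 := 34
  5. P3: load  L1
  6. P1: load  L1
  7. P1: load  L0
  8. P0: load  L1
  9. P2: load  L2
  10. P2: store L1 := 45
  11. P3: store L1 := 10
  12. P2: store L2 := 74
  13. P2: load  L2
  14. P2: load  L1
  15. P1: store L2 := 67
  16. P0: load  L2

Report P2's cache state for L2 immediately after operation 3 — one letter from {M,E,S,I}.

state = I

[1] P2: store L1 := 14 | P0:I, P1:I, P2:M(14), P3:I | bus: BusRdX
[2] P3: load  L1 | P0:I, P1:I, P2:S(14), P3:S(14) | bus: BusRd,Flush
[3] P0: store L2 := 87 | P0:M(87), P1:I, P2:I, P3:I | bus: BusRdX
[4] P2: store L1 := 34 | P0:I, P1:I, P2:M(34), P3:I | bus: BusUpgr
[5] P3: load  L1 | P0:I, P1:I, P2:S(34), P3:S(34) | bus: BusRd,Flush
[6] P1: load  L1 | P0:I, P1:S(34), P2:S(34), P3:S(34) | bus: BusRd
[7] P1: load  L0 | P0:I, P1:E(70), P2:I, P3:I | bus: BusRd
[8] P0: load  L1 | P0:S(34), P1:S(34), P2:S(34), P3:S(34) | bus: BusRd
[9] P2: load  L2 | P0:S(87), P1:I, P2:S(87), P3:I | bus: BusRd,Flush
[10] P2: store L1 := 45 | P0:I, P1:I, P2:M(45), P3:I | bus: BusUpgr
[11] P3: store L1 := 10 | P0:I, P1:I, P2:I, P3:M(10) | bus: BusRdX,Flush
[12] P2: store L2 := 74 | P0:I, P1:I, P2:M(74), P3:I | bus: BusUpgr
[13] P2: load  L2 | P0:I, P1:I, P2:M(74), P3:I | bus: none
[14] P2: load  L1 | P0:I, P1:I, P2:S(10), P3:S(10) | bus: BusRd,Flush
[15] P1: store L2 := 67 | P0:I, P1:M(67), P2:I, P3:I | bus: BusRdX,Flush
[16] P0: load  L2 | P0:S(67), P1:S(67), P2:I, P3:I | bus: BusRd,Flush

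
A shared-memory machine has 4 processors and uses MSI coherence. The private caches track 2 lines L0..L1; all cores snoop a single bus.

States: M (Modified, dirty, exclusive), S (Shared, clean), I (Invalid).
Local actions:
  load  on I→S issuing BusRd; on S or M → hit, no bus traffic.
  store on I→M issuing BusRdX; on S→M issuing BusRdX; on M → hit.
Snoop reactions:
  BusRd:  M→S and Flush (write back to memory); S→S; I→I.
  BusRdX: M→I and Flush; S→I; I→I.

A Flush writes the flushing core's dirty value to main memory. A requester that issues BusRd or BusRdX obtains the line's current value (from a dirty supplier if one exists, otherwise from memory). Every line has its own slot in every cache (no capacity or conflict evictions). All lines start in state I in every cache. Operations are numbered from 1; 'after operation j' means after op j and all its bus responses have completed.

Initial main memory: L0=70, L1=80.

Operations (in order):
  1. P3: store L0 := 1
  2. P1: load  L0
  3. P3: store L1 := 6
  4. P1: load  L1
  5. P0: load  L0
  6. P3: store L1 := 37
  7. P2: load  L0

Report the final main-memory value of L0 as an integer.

memory[L0] = 1

1. P3: store L0 := 1  bus=[BusRdX]  L0: P0=I P1=I P2=I P3=M  mem[L0]=70
2. P1: load  L0  bus=[BusRd,Flush]  L0: P0=I P1=S P2=I P3=S  mem[L0]=1
3. P3: store L1 := 6  bus=[BusRdX]  L1: P0=I P1=I P2=I P3=M  mem[L1]=80
4. P1: load  L1  bus=[BusRd,Flush]  L1: P0=I P1=S P2=I P3=S  mem[L1]=6
5. P0: load  L0  bus=[BusRd]  L0: P0=S P1=S P2=I P3=S  mem[L0]=1
6. P3: store L1 := 37  bus=[BusRdX]  L1: P0=I P1=I P2=I P3=M  mem[L1]=6
7. P2: load  L0  bus=[BusRd]  L0: P0=S P1=S P2=S P3=S  mem[L0]=1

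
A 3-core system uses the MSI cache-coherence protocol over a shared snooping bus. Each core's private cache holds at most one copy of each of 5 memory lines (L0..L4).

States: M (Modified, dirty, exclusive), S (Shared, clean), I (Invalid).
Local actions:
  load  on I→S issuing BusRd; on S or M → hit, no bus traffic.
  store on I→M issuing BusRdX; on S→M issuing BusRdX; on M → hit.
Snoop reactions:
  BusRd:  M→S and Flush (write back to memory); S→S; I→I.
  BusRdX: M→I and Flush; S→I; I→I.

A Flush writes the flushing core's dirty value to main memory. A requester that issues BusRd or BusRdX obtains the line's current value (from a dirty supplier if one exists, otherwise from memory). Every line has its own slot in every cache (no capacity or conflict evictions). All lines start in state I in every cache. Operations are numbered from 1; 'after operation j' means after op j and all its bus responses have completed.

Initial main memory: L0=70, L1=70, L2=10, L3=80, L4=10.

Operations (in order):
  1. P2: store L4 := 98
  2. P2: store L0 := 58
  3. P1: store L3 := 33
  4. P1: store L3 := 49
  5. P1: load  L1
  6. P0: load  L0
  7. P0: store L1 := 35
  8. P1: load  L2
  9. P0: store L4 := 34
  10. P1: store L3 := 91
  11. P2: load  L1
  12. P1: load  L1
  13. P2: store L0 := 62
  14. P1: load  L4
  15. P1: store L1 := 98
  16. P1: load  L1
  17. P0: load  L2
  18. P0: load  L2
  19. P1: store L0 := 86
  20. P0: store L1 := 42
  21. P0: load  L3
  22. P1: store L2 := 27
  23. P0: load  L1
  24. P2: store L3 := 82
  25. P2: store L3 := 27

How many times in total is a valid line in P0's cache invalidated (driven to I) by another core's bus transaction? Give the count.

invalidations = 4

1. P2: store L4 := 98  bus=[BusRdX]  L4: P0=I P1=I P2=M  mem[L4]=10
2. P2: store L0 := 58  bus=[BusRdX]  L0: P0=I P1=I P2=M  mem[L0]=70
3. P1: store L3 := 33  bus=[BusRdX]  L3: P0=I P1=M P2=I  mem[L3]=80
4. P1: store L3 := 49  bus=[-]  L3: P0=I P1=M P2=I  mem[L3]=80
5. P1: load  L1  bus=[BusRd]  L1: P0=I P1=S P2=I  mem[L1]=70
6. P0: load  L0  bus=[BusRd,Flush]  L0: P0=S P1=I P2=S  mem[L0]=58
7. P0: store L1 := 35  bus=[BusRdX]  L1: P0=M P1=I P2=I  mem[L1]=70
8. P1: load  L2  bus=[BusRd]  L2: P0=I P1=S P2=I  mem[L2]=10
9. P0: store L4 := 34  bus=[BusRdX,Flush]  L4: P0=M P1=I P2=I  mem[L4]=98
10. P1: store L3 := 91  bus=[-]  L3: P0=I P1=M P2=I  mem[L3]=80
11. P2: load  L1  bus=[BusRd,Flush]  L1: P0=S P1=I P2=S  mem[L1]=35
12. P1: load  L1  bus=[BusRd]  L1: P0=S P1=S P2=S  mem[L1]=35
13. P2: store L0 := 62  bus=[BusRdX]  L0: P0=I P1=I P2=M  mem[L0]=58
14. P1: load  L4  bus=[BusRd,Flush]  L4: P0=S P1=S P2=I  mem[L4]=34
15. P1: store L1 := 98  bus=[BusRdX]  L1: P0=I P1=M P2=I  mem[L1]=35
16. P1: load  L1  bus=[-]  L1: P0=I P1=M P2=I  mem[L1]=35
17. P0: load  L2  bus=[BusRd]  L2: P0=S P1=S P2=I  mem[L2]=10
18. P0: load  L2  bus=[-]  L2: P0=S P1=S P2=I  mem[L2]=10
19. P1: store L0 := 86  bus=[BusRdX,Flush]  L0: P0=I P1=M P2=I  mem[L0]=62
20. P0: store L1 := 42  bus=[BusRdX,Flush]  L1: P0=M P1=I P2=I  mem[L1]=98
21. P0: load  L3  bus=[BusRd,Flush]  L3: P0=S P1=S P2=I  mem[L3]=91
22. P1: store L2 := 27  bus=[BusRdX]  L2: P0=I P1=M P2=I  mem[L2]=10
23. P0: load  L1  bus=[-]  L1: P0=M P1=I P2=I  mem[L1]=98
24. P2: store L3 := 82  bus=[BusRdX]  L3: P0=I P1=I P2=M  mem[L3]=91
25. P2: store L3 := 27  bus=[-]  L3: P0=I P1=I P2=M  mem[L3]=91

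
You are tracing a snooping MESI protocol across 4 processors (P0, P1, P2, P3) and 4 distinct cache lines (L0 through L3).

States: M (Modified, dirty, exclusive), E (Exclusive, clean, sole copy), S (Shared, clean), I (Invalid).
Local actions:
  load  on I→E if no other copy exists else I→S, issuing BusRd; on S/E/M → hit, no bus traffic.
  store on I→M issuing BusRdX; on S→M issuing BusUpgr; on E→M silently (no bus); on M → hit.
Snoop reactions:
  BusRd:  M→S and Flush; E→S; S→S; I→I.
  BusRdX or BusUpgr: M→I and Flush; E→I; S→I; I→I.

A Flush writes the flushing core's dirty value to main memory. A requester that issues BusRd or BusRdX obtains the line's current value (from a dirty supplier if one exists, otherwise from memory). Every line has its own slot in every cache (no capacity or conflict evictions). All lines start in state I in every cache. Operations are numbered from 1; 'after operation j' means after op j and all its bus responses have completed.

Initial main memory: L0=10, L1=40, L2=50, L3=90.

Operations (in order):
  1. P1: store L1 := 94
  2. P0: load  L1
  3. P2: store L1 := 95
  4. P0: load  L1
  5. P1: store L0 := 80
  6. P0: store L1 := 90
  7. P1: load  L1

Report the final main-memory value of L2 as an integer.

memory[L2] = 50

1. P1: store L1 := 94  bus=[BusRdX]  L1: P0=I P1=M P2=I P3=I  mem[L1]=40
2. P0: load  L1  bus=[BusRd,Flush]  L1: P0=S P1=S P2=I P3=I  mem[L1]=94
3. P2: store L1 := 95  bus=[BusRdX]  L1: P0=I P1=I P2=M P3=I  mem[L1]=94
4. P0: load  L1  bus=[BusRd,Flush]  L1: P0=S P1=I P2=S P3=I  mem[L1]=95
5. P1: store L0 := 80  bus=[BusRdX]  L0: P0=I P1=M P2=I P3=I  mem[L0]=10
6. P0: store L1 := 90  bus=[BusUpgr]  L1: P0=M P1=I P2=I P3=I  mem[L1]=95
7. P1: load  L1  bus=[BusRd,Flush]  L1: P0=S P1=S P2=I P3=I  mem[L1]=90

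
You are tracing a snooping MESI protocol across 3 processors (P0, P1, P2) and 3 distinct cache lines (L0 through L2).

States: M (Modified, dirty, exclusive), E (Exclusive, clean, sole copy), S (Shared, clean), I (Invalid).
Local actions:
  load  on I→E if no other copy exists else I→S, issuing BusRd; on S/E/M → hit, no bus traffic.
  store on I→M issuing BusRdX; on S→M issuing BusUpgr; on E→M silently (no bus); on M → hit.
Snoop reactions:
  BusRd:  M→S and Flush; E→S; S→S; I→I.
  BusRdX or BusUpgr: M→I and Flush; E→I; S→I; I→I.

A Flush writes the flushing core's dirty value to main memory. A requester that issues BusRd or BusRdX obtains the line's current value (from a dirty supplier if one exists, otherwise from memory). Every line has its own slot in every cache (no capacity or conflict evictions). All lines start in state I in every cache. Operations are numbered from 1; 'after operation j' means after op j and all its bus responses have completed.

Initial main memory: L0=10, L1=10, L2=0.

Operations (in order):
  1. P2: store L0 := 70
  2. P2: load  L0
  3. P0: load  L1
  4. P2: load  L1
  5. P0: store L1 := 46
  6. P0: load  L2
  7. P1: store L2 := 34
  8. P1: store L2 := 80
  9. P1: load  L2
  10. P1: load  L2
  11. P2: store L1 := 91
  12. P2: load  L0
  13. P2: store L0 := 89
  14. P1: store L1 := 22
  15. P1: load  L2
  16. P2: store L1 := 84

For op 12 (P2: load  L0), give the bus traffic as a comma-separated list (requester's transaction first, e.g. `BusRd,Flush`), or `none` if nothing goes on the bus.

  op1 P2: store L0 := 70 → I/I/M on L0; bus BusRdX; mem=10
  op2 P2: load  L0 → I/I/M on L0; bus (none); mem=10
  op3 P0: load  L1 → E/I/I on L1; bus BusRd; mem=10
  op4 P2: load  L1 → S/I/S on L1; bus BusRd; mem=10
  op5 P0: store L1 := 46 → M/I/I on L1; bus BusUpgr; mem=10
  op6 P0: load  L2 → E/I/I on L2; bus BusRd; mem=0
  op7 P1: store L2 := 34 → I/M/I on L2; bus BusRdX; mem=0
  op8 P1: store L2 := 80 → I/M/I on L2; bus (none); mem=0
  op9 P1: load  L2 → I/M/I on L2; bus (none); mem=0
  op10 P1: load  L2 → I/M/I on L2; bus (none); mem=0
  op11 P2: store L1 := 91 → I/I/M on L1; bus BusRdX Flush; mem=46
  op12 P2: load  L0 → I/I/M on L0; bus (none); mem=10
  op13 P2: store L0 := 89 → I/I/M on L0; bus (none); mem=10
  op14 P1: store L1 := 22 → I/M/I on L1; bus BusRdX Flush; mem=91
  op15 P1: load  L2 → I/M/I on L2; bus (none); mem=0
  op16 P2: store L1 := 84 → I/I/M on L1; bus BusRdX Flush; mem=22

bus = none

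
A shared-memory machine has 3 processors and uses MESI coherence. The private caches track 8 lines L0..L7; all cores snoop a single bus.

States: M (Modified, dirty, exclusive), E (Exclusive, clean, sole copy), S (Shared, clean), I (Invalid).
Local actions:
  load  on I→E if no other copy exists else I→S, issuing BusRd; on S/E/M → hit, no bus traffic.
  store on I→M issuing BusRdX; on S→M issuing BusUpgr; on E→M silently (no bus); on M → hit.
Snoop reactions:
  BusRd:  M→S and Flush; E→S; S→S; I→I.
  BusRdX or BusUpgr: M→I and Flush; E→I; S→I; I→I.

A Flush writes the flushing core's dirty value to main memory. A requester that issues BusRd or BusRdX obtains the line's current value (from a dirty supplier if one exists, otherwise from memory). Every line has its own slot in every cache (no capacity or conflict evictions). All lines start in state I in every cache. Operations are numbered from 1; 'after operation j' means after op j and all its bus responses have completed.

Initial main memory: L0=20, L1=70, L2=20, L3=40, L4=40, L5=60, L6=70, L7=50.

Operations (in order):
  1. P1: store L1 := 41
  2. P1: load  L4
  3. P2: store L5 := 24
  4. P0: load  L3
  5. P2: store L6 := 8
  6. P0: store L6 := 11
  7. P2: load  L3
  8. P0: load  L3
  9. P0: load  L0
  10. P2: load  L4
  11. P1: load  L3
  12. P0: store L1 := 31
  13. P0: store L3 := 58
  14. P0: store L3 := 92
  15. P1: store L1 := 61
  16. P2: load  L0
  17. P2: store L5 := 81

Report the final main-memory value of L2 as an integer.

[1] P1: store L1 := 41 | P0:I, P1:M(41), P2:I | bus: BusRdX
[2] P1: load  L4 | P0:I, P1:E(40), P2:I | bus: BusRd
[3] P2: store L5 := 24 | P0:I, P1:I, P2:M(24) | bus: BusRdX
[4] P0: load  L3 | P0:E(40), P1:I, P2:I | bus: BusRd
[5] P2: store L6 := 8 | P0:I, P1:I, P2:M(8) | bus: BusRdX
[6] P0: store L6 := 11 | P0:M(11), P1:I, P2:I | bus: BusRdX,Flush
[7] P2: load  L3 | P0:S(40), P1:I, P2:S(40) | bus: BusRd
[8] P0: load  L3 | P0:S(40), P1:I, P2:S(40) | bus: none
[9] P0: load  L0 | P0:E(20), P1:I, P2:I | bus: BusRd
[10] P2: load  L4 | P0:I, P1:S(40), P2:S(40) | bus: BusRd
[11] P1: load  L3 | P0:S(40), P1:S(40), P2:S(40) | bus: BusRd
[12] P0: store L1 := 31 | P0:M(31), P1:I, P2:I | bus: BusRdX,Flush
[13] P0: store L3 := 58 | P0:M(58), P1:I, P2:I | bus: BusUpgr
[14] P0: store L3 := 92 | P0:M(92), P1:I, P2:I | bus: none
[15] P1: store L1 := 61 | P0:I, P1:M(61), P2:I | bus: BusRdX,Flush
[16] P2: load  L0 | P0:S(20), P1:I, P2:S(20) | bus: BusRd
[17] P2: store L5 := 81 | P0:I, P1:I, P2:M(81) | bus: none

memory[L2] = 20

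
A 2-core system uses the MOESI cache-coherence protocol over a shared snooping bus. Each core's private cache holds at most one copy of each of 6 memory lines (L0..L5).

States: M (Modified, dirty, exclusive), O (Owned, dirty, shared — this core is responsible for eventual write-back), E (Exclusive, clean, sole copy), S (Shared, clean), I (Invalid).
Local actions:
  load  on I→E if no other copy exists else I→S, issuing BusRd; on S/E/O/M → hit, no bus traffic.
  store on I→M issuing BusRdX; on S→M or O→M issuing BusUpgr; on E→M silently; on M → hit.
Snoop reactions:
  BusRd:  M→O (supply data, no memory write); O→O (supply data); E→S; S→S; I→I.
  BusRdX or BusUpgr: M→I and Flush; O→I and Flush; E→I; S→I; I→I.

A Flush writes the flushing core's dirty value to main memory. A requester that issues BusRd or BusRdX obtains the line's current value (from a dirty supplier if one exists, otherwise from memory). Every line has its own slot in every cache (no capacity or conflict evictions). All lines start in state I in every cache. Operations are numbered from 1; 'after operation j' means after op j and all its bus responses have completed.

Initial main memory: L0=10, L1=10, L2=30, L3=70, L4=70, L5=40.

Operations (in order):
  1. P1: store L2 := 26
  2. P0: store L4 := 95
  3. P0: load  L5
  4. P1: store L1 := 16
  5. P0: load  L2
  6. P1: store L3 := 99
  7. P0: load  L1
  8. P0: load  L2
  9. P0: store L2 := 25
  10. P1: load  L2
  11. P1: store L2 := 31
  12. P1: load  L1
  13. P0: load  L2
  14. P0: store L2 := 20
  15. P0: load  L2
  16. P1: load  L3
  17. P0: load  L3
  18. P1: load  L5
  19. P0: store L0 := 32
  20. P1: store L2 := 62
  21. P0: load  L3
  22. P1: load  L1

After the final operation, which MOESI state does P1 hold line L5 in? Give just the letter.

state = S

  op1 P1: store L2 := 26 → I/M on L2; bus BusRdX; mem=30
  op2 P0: store L4 := 95 → M/I on L4; bus BusRdX; mem=70
  op3 P0: load  L5 → E/I on L5; bus BusRd; mem=40
  op4 P1: store L1 := 16 → I/M on L1; bus BusRdX; mem=10
  op5 P0: load  L2 → S/O on L2; bus BusRd; mem=30
  op6 P1: store L3 := 99 → I/M on L3; bus BusRdX; mem=70
  op7 P0: load  L1 → S/O on L1; bus BusRd; mem=10
  op8 P0: load  L2 → S/O on L2; bus (none); mem=30
  op9 P0: store L2 := 25 → M/I on L2; bus BusUpgr Flush; mem=26
  op10 P1: load  L2 → O/S on L2; bus BusRd; mem=26
  op11 P1: store L2 := 31 → I/M on L2; bus BusUpgr Flush; mem=25
  op12 P1: load  L1 → S/O on L1; bus (none); mem=10
  op13 P0: load  L2 → S/O on L2; bus BusRd; mem=25
  op14 P0: store L2 := 20 → M/I on L2; bus BusUpgr Flush; mem=31
  op15 P0: load  L2 → M/I on L2; bus (none); mem=31
  op16 P1: load  L3 → I/M on L3; bus (none); mem=70
  op17 P0: load  L3 → S/O on L3; bus BusRd; mem=70
  op18 P1: load  L5 → S/S on L5; bus BusRd; mem=40
  op19 P0: store L0 := 32 → M/I on L0; bus BusRdX; mem=10
  op20 P1: store L2 := 62 → I/M on L2; bus BusRdX Flush; mem=20
  op21 P0: load  L3 → S/O on L3; bus (none); mem=70
  op22 P1: load  L1 → S/O on L1; bus (none); mem=10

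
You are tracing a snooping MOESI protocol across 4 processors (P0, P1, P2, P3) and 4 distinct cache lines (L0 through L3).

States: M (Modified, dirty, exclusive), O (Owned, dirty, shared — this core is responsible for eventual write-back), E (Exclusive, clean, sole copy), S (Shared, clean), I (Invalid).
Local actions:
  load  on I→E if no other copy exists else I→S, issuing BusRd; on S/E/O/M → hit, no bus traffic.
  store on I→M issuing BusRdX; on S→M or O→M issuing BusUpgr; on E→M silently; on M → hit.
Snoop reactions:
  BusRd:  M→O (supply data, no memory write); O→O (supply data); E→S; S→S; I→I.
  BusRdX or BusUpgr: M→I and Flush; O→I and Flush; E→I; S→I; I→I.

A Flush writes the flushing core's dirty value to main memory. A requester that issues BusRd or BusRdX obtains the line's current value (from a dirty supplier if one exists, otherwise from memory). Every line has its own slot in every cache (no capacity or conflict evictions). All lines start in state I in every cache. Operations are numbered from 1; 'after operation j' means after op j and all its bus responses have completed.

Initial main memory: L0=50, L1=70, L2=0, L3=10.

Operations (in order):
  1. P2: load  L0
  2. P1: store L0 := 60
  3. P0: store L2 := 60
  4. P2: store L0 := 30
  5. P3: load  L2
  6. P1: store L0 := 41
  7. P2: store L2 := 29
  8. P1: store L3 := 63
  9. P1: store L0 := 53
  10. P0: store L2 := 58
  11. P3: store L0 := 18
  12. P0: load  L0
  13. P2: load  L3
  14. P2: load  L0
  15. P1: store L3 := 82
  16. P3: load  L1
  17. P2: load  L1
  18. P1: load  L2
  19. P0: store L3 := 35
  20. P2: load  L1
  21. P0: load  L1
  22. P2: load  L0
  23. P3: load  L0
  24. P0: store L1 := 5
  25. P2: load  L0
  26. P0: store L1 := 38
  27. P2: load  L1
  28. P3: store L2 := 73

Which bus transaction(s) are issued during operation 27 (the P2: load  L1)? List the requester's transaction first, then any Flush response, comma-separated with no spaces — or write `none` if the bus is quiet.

bus = BusRd

[1] P2: load  L0 | P0:I, P1:I, P2:E(50), P3:I | bus: BusRd
[2] P1: store L0 := 60 | P0:I, P1:M(60), P2:I, P3:I | bus: BusRdX
[3] P0: store L2 := 60 | P0:M(60), P1:I, P2:I, P3:I | bus: BusRdX
[4] P2: store L0 := 30 | P0:I, P1:I, P2:M(30), P3:I | bus: BusRdX,Flush
[5] P3: load  L2 | P0:O(60), P1:I, P2:I, P3:S(60) | bus: BusRd
[6] P1: store L0 := 41 | P0:I, P1:M(41), P2:I, P3:I | bus: BusRdX,Flush
[7] P2: store L2 := 29 | P0:I, P1:I, P2:M(29), P3:I | bus: BusRdX,Flush
[8] P1: store L3 := 63 | P0:I, P1:M(63), P2:I, P3:I | bus: BusRdX
[9] P1: store L0 := 53 | P0:I, P1:M(53), P2:I, P3:I | bus: none
[10] P0: store L2 := 58 | P0:M(58), P1:I, P2:I, P3:I | bus: BusRdX,Flush
[11] P3: store L0 := 18 | P0:I, P1:I, P2:I, P3:M(18) | bus: BusRdX,Flush
[12] P0: load  L0 | P0:S(18), P1:I, P2:I, P3:O(18) | bus: BusRd
[13] P2: load  L3 | P0:I, P1:O(63), P2:S(63), P3:I | bus: BusRd
[14] P2: load  L0 | P0:S(18), P1:I, P2:S(18), P3:O(18) | bus: BusRd
[15] P1: store L3 := 82 | P0:I, P1:M(82), P2:I, P3:I | bus: BusUpgr
[16] P3: load  L1 | P0:I, P1:I, P2:I, P3:E(70) | bus: BusRd
[17] P2: load  L1 | P0:I, P1:I, P2:S(70), P3:S(70) | bus: BusRd
[18] P1: load  L2 | P0:O(58), P1:S(58), P2:I, P3:I | bus: BusRd
[19] P0: store L3 := 35 | P0:M(35), P1:I, P2:I, P3:I | bus: BusRdX,Flush
[20] P2: load  L1 | P0:I, P1:I, P2:S(70), P3:S(70) | bus: none
[21] P0: load  L1 | P0:S(70), P1:I, P2:S(70), P3:S(70) | bus: BusRd
[22] P2: load  L0 | P0:S(18), P1:I, P2:S(18), P3:O(18) | bus: none
[23] P3: load  L0 | P0:S(18), P1:I, P2:S(18), P3:O(18) | bus: none
[24] P0: store L1 := 5 | P0:M(5), P1:I, P2:I, P3:I | bus: BusUpgr
[25] P2: load  L0 | P0:S(18), P1:I, P2:S(18), P3:O(18) | bus: none
[26] P0: store L1 := 38 | P0:M(38), P1:I, P2:I, P3:I | bus: none
[27] P2: load  L1 | P0:O(38), P1:I, P2:S(38), P3:I | bus: BusRd
[28] P3: store L2 := 73 | P0:I, P1:I, P2:I, P3:M(73) | bus: BusRdX,Flush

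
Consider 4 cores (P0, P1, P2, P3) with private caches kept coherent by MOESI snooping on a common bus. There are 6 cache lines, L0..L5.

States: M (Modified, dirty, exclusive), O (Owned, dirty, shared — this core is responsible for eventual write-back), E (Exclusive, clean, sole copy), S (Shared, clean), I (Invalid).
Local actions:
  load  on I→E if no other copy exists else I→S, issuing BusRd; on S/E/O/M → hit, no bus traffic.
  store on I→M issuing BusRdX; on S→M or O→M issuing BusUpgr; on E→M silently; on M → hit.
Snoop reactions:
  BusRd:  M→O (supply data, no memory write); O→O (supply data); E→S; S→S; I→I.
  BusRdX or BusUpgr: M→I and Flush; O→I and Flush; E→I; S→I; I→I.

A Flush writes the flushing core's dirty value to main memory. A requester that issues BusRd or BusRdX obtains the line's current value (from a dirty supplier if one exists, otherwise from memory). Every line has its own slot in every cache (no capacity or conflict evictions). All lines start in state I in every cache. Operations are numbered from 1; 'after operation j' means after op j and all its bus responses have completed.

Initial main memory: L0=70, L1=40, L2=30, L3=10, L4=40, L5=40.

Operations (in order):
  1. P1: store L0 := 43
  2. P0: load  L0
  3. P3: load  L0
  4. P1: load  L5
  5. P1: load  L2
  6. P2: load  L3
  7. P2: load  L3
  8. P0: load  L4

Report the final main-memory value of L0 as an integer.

[1] P1: store L0 := 43 | P0:I, P1:M(43), P2:I, P3:I | bus: BusRdX
[2] P0: load  L0 | P0:S(43), P1:O(43), P2:I, P3:I | bus: BusRd
[3] P3: load  L0 | P0:S(43), P1:O(43), P2:I, P3:S(43) | bus: BusRd
[4] P1: load  L5 | P0:I, P1:E(40), P2:I, P3:I | bus: BusRd
[5] P1: load  L2 | P0:I, P1:E(30), P2:I, P3:I | bus: BusRd
[6] P2: load  L3 | P0:I, P1:I, P2:E(10), P3:I | bus: BusRd
[7] P2: load  L3 | P0:I, P1:I, P2:E(10), P3:I | bus: none
[8] P0: load  L4 | P0:E(40), P1:I, P2:I, P3:I | bus: BusRd

memory[L0] = 70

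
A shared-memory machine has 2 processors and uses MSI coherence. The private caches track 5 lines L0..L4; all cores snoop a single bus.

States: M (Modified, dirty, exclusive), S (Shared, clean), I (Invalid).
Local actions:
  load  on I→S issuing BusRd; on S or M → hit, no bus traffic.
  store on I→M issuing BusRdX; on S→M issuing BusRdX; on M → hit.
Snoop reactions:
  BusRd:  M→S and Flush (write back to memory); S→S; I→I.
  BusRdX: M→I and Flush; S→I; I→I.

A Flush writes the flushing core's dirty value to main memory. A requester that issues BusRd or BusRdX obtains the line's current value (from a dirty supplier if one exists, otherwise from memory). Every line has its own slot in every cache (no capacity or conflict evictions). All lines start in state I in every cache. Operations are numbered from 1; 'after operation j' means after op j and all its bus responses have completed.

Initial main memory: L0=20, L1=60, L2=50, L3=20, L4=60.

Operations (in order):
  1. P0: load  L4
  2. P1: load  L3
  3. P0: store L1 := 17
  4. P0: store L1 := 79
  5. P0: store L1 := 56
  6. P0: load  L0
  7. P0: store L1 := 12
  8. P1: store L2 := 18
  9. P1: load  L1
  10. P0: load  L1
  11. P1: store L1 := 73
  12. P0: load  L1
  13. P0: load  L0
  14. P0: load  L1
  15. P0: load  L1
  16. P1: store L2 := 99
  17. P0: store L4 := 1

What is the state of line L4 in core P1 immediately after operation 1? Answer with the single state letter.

  op1 P0: load  L4 → S/I on L4; bus BusRd; mem=60
  op2 P1: load  L3 → I/S on L3; bus BusRd; mem=20
  op3 P0: store L1 := 17 → M/I on L1; bus BusRdX; mem=60
  op4 P0: store L1 := 79 → M/I on L1; bus (none); mem=60
  op5 P0: store L1 := 56 → M/I on L1; bus (none); mem=60
  op6 P0: load  L0 → S/I on L0; bus BusRd; mem=20
  op7 P0: store L1 := 12 → M/I on L1; bus (none); mem=60
  op8 P1: store L2 := 18 → I/M on L2; bus BusRdX; mem=50
  op9 P1: load  L1 → S/S on L1; bus BusRd Flush; mem=12
  op10 P0: load  L1 → S/S on L1; bus (none); mem=12
  op11 P1: store L1 := 73 → I/M on L1; bus BusRdX; mem=12
  op12 P0: load  L1 → S/S on L1; bus BusRd Flush; mem=73
  op13 P0: load  L0 → S/I on L0; bus (none); mem=20
  op14 P0: load  L1 → S/S on L1; bus (none); mem=73
  op15 P0: load  L1 → S/S on L1; bus (none); mem=73
  op16 P1: store L2 := 99 → I/M on L2; bus (none); mem=50
  op17 P0: store L4 := 1 → M/I on L4; bus BusRdX; mem=60

state = I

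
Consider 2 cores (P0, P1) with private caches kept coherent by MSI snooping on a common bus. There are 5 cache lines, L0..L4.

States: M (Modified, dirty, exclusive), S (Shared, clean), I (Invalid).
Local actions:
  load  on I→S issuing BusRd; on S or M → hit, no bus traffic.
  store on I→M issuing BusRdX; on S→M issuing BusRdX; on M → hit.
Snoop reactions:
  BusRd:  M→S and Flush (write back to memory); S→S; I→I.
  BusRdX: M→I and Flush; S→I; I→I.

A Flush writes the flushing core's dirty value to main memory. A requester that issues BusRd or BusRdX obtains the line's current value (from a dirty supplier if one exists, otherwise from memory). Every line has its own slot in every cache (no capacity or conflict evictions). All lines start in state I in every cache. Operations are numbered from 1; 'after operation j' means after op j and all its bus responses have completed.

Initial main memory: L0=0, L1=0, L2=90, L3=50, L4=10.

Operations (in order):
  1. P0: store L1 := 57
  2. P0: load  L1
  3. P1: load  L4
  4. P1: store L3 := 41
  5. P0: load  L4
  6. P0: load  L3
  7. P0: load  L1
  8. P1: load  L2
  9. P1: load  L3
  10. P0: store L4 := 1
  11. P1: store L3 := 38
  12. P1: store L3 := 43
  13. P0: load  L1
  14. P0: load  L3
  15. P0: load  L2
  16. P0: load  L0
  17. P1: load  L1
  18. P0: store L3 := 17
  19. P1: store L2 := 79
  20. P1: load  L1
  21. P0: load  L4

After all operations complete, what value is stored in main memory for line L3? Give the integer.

memory[L3] = 43

  op1 P0: store L1 := 57 → M/I on L1; bus BusRdX; mem=0
  op2 P0: load  L1 → M/I on L1; bus (none); mem=0
  op3 P1: load  L4 → I/S on L4; bus BusRd; mem=10
  op4 P1: store L3 := 41 → I/M on L3; bus BusRdX; mem=50
  op5 P0: load  L4 → S/S on L4; bus BusRd; mem=10
  op6 P0: load  L3 → S/S on L3; bus BusRd Flush; mem=41
  op7 P0: load  L1 → M/I on L1; bus (none); mem=0
  op8 P1: load  L2 → I/S on L2; bus BusRd; mem=90
  op9 P1: load  L3 → S/S on L3; bus (none); mem=41
  op10 P0: store L4 := 1 → M/I on L4; bus BusRdX; mem=10
  op11 P1: store L3 := 38 → I/M on L3; bus BusRdX; mem=41
  op12 P1: store L3 := 43 → I/M on L3; bus (none); mem=41
  op13 P0: load  L1 → M/I on L1; bus (none); mem=0
  op14 P0: load  L3 → S/S on L3; bus BusRd Flush; mem=43
  op15 P0: load  L2 → S/S on L2; bus BusRd; mem=90
  op16 P0: load  L0 → S/I on L0; bus BusRd; mem=0
  op17 P1: load  L1 → S/S on L1; bus BusRd Flush; mem=57
  op18 P0: store L3 := 17 → M/I on L3; bus BusRdX; mem=43
  op19 P1: store L2 := 79 → I/M on L2; bus BusRdX; mem=90
  op20 P1: load  L1 → S/S on L1; bus (none); mem=57
  op21 P0: load  L4 → M/I on L4; bus (none); mem=10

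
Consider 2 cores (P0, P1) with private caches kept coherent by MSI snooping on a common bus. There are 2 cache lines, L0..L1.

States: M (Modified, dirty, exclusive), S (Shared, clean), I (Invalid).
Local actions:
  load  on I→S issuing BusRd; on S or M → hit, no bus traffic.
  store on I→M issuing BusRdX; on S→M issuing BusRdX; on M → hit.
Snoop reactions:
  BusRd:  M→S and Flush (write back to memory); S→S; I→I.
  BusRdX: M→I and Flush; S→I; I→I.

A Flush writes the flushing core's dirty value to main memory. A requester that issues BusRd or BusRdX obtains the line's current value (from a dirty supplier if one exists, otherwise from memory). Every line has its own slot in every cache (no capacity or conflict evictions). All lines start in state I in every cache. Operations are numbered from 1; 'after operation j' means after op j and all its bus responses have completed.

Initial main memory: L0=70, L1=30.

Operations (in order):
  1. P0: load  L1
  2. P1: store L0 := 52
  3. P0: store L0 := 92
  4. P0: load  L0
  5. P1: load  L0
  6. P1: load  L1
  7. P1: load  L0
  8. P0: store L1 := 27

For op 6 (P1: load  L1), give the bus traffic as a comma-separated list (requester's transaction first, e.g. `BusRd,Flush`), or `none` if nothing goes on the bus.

bus = BusRd

1. P0: load  L1  bus=[BusRd]  L1: P0=S P1=I  mem[L1]=30
2. P1: store L0 := 52  bus=[BusRdX]  L0: P0=I P1=M  mem[L0]=70
3. P0: store L0 := 92  bus=[BusRdX,Flush]  L0: P0=M P1=I  mem[L0]=52
4. P0: load  L0  bus=[-]  L0: P0=M P1=I  mem[L0]=52
5. P1: load  L0  bus=[BusRd,Flush]  L0: P0=S P1=S  mem[L0]=92
6. P1: load  L1  bus=[BusRd]  L1: P0=S P1=S  mem[L1]=30
7. P1: load  L0  bus=[-]  L0: P0=S P1=S  mem[L0]=92
8. P0: store L1 := 27  bus=[BusRdX]  L1: P0=M P1=I  mem[L1]=30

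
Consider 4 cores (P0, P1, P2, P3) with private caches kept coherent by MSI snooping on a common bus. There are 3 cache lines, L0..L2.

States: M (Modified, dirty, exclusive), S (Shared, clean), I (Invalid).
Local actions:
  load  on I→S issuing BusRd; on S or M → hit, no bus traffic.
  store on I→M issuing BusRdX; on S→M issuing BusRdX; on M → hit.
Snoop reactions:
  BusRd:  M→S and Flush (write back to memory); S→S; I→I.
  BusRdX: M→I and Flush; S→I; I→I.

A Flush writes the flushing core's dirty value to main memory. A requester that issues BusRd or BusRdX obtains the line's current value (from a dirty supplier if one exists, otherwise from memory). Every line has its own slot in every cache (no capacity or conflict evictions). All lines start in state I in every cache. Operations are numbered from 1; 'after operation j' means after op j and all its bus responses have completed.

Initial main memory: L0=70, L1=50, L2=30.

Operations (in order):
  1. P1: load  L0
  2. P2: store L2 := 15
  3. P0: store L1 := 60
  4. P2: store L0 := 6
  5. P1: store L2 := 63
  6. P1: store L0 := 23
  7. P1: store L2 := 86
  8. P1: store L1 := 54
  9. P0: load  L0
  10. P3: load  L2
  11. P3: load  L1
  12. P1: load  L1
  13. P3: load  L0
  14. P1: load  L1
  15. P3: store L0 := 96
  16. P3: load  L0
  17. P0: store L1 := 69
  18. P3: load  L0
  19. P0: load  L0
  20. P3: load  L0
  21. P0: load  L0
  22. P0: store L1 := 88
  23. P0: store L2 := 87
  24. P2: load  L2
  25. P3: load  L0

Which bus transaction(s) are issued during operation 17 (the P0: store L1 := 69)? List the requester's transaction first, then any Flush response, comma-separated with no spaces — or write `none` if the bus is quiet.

  op1 P1: load  L0 → I/S/I/I on L0; bus BusRd; mem=70
  op2 P2: store L2 := 15 → I/I/M/I on L2; bus BusRdX; mem=30
  op3 P0: store L1 := 60 → M/I/I/I on L1; bus BusRdX; mem=50
  op4 P2: store L0 := 6 → I/I/M/I on L0; bus BusRdX; mem=70
  op5 P1: store L2 := 63 → I/M/I/I on L2; bus BusRdX Flush; mem=15
  op6 P1: store L0 := 23 → I/M/I/I on L0; bus BusRdX Flush; mem=6
  op7 P1: store L2 := 86 → I/M/I/I on L2; bus (none); mem=15
  op8 P1: store L1 := 54 → I/M/I/I on L1; bus BusRdX Flush; mem=60
  op9 P0: load  L0 → S/S/I/I on L0; bus BusRd Flush; mem=23
  op10 P3: load  L2 → I/S/I/S on L2; bus BusRd Flush; mem=86
  op11 P3: load  L1 → I/S/I/S on L1; bus BusRd Flush; mem=54
  op12 P1: load  L1 → I/S/I/S on L1; bus (none); mem=54
  op13 P3: load  L0 → S/S/I/S on L0; bus BusRd; mem=23
  op14 P1: load  L1 → I/S/I/S on L1; bus (none); mem=54
  op15 P3: store L0 := 96 → I/I/I/M on L0; bus BusRdX; mem=23
  op16 P3: load  L0 → I/I/I/M on L0; bus (none); mem=23
  op17 P0: store L1 := 69 → M/I/I/I on L1; bus BusRdX; mem=54
  op18 P3: load  L0 → I/I/I/M on L0; bus (none); mem=23
  op19 P0: load  L0 → S/I/I/S on L0; bus BusRd Flush; mem=96
  op20 P3: load  L0 → S/I/I/S on L0; bus (none); mem=96
  op21 P0: load  L0 → S/I/I/S on L0; bus (none); mem=96
  op22 P0: store L1 := 88 → M/I/I/I on L1; bus (none); mem=54
  op23 P0: store L2 := 87 → M/I/I/I on L2; bus BusRdX; mem=86
  op24 P2: load  L2 → S/I/S/I on L2; bus BusRd Flush; mem=87
  op25 P3: load  L0 → S/I/I/S on L0; bus (none); mem=96

bus = BusRdX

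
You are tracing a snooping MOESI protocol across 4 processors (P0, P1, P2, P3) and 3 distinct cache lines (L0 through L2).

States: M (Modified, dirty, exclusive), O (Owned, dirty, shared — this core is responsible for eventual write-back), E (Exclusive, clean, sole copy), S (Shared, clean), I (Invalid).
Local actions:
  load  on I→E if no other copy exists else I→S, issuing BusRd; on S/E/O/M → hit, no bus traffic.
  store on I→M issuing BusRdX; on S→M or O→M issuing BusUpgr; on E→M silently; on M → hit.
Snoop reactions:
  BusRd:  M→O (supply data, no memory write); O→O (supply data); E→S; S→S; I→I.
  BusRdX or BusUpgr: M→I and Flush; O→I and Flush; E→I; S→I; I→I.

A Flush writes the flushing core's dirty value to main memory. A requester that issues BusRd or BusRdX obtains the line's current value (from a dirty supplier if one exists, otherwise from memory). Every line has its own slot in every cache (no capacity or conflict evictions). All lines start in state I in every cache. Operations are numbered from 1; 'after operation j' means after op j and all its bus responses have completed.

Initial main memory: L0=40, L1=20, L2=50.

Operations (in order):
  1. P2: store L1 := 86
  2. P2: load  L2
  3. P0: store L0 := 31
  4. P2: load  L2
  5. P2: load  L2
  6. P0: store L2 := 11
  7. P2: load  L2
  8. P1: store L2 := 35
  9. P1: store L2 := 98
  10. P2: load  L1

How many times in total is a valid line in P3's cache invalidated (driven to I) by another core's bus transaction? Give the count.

step 1: P2: store L1 := 86  ⟶  IIMI  (L1)  txn=BusRdX  M[L1]=20
step 2: P2: load  L2  ⟶  IIEI  (L2)  txn=BusRd  M[L2]=50
step 3: P0: store L0 := 31  ⟶  MIII  (L0)  txn=BusRdX  M[L0]=40
step 4: P2: load  L2  ⟶  IIEI  (L2)  txn=∅  M[L2]=50
step 5: P2: load  L2  ⟶  IIEI  (L2)  txn=∅  M[L2]=50
step 6: P0: store L2 := 11  ⟶  MIII  (L2)  txn=BusRdX  M[L2]=50
step 7: P2: load  L2  ⟶  OISI  (L2)  txn=BusRd  M[L2]=50
step 8: P1: store L2 := 35  ⟶  IMII  (L2)  txn=BusRdX+Flush  M[L2]=11
step 9: P1: store L2 := 98  ⟶  IMII  (L2)  txn=∅  M[L2]=11
step 10: P2: load  L1  ⟶  IIMI  (L1)  txn=∅  M[L1]=20

invalidations = 0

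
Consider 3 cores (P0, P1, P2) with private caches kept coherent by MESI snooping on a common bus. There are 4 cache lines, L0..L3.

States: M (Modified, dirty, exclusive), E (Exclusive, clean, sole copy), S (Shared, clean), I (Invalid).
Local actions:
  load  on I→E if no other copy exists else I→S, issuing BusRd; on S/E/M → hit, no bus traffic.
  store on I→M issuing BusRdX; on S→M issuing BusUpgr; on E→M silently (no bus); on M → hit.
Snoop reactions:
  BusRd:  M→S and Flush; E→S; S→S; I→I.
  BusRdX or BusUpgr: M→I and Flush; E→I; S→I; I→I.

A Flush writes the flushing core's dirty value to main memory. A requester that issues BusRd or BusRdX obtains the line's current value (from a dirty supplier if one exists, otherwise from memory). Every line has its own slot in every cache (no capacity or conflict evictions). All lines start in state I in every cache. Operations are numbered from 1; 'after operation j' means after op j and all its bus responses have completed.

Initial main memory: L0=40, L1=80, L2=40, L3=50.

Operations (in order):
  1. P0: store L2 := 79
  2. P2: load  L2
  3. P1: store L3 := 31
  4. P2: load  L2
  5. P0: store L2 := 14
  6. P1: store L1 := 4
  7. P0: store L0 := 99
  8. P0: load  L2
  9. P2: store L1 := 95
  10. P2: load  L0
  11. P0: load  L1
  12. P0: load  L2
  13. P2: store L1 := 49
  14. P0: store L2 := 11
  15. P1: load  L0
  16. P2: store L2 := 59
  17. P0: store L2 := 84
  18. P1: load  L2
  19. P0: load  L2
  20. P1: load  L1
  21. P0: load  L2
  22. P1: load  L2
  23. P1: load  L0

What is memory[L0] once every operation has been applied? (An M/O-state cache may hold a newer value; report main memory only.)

memory[L0] = 99

[1] P0: store L2 := 79 | P0:M(79), P1:I, P2:I | bus: BusRdX
[2] P2: load  L2 | P0:S(79), P1:I, P2:S(79) | bus: BusRd,Flush
[3] P1: store L3 := 31 | P0:I, P1:M(31), P2:I | bus: BusRdX
[4] P2: load  L2 | P0:S(79), P1:I, P2:S(79) | bus: none
[5] P0: store L2 := 14 | P0:M(14), P1:I, P2:I | bus: BusUpgr
[6] P1: store L1 := 4 | P0:I, P1:M(4), P2:I | bus: BusRdX
[7] P0: store L0 := 99 | P0:M(99), P1:I, P2:I | bus: BusRdX
[8] P0: load  L2 | P0:M(14), P1:I, P2:I | bus: none
[9] P2: store L1 := 95 | P0:I, P1:I, P2:M(95) | bus: BusRdX,Flush
[10] P2: load  L0 | P0:S(99), P1:I, P2:S(99) | bus: BusRd,Flush
[11] P0: load  L1 | P0:S(95), P1:I, P2:S(95) | bus: BusRd,Flush
[12] P0: load  L2 | P0:M(14), P1:I, P2:I | bus: none
[13] P2: store L1 := 49 | P0:I, P1:I, P2:M(49) | bus: BusUpgr
[14] P0: store L2 := 11 | P0:M(11), P1:I, P2:I | bus: none
[15] P1: load  L0 | P0:S(99), P1:S(99), P2:S(99) | bus: BusRd
[16] P2: store L2 := 59 | P0:I, P1:I, P2:M(59) | bus: BusRdX,Flush
[17] P0: store L2 := 84 | P0:M(84), P1:I, P2:I | bus: BusRdX,Flush
[18] P1: load  L2 | P0:S(84), P1:S(84), P2:I | bus: BusRd,Flush
[19] P0: load  L2 | P0:S(84), P1:S(84), P2:I | bus: none
[20] P1: load  L1 | P0:I, P1:S(49), P2:S(49) | bus: BusRd,Flush
[21] P0: load  L2 | P0:S(84), P1:S(84), P2:I | bus: none
[22] P1: load  L2 | P0:S(84), P1:S(84), P2:I | bus: none
[23] P1: load  L0 | P0:S(99), P1:S(99), P2:S(99) | bus: none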